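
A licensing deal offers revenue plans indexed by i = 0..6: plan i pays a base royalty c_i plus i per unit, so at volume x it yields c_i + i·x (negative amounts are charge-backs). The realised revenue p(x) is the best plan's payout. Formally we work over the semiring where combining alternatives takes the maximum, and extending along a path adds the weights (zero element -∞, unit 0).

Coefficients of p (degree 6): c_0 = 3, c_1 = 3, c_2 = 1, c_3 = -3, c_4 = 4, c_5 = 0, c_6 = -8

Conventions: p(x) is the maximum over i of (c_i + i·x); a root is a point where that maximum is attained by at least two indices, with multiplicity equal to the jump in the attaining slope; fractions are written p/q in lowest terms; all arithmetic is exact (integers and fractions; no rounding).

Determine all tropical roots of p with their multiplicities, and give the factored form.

hull edge (i=0, c=3) to (i=4, c=4): slope 1/4, span 4
hull edge (i=4, c=4) to (i=5, c=0): slope -4, span 1
hull edge (i=5, c=0) to (i=6, c=-8): slope -8, span 1
Factored form: p(x) = -8 ⊗ (x ⊕ (-1/4)) ⊗ (x ⊕ (-1/4)) ⊗ (x ⊕ (-1/4)) ⊗ (x ⊕ (-1/4)) ⊗ (x ⊕ 4) ⊗ (x ⊕ 8)
Answer: roots = -1/4 (mult 4), 4 (mult 1), 8 (mult 1)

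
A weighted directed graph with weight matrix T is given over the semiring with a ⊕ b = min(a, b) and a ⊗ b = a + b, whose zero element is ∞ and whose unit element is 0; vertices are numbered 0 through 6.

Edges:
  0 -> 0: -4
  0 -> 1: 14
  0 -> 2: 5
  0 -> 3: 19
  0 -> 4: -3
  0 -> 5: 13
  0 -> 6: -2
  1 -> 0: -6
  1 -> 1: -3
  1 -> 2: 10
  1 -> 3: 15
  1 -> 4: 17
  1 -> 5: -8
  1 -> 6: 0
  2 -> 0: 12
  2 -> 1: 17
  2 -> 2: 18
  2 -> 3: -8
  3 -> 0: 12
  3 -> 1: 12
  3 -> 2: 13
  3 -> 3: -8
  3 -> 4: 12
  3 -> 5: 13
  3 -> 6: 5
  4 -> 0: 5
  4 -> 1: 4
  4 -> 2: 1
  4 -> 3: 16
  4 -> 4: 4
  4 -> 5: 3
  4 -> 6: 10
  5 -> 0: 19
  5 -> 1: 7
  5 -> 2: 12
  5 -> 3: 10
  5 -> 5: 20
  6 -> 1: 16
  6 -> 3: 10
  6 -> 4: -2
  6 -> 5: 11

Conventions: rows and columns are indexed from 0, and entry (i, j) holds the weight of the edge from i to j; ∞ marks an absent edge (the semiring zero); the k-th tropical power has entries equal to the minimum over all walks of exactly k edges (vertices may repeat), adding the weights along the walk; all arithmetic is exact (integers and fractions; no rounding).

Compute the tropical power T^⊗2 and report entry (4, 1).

T^⊗2:
  [-8, 1, -2, -3, -7, 0, -6]
  [-10, -6, -1, 2, -9, -11, -8]
  [4, 4, 5, -16, 4, 5, -3]
  [4, 4, 5, -16, 3, 4, -3]
  [-2, 1, 5, -7, 2, -4, 3]
  [1, 4, 17, 2, 16, -1, 7]
  [3, 2, -1, 2, 2, 1, 8]
Key observation: the optimum is the walk 4->1->1, with weight 4 + (-3) = 1.
Optimal value attained by: walk 4->1->1.
Answer: (T^⊗2)[4][1] = 1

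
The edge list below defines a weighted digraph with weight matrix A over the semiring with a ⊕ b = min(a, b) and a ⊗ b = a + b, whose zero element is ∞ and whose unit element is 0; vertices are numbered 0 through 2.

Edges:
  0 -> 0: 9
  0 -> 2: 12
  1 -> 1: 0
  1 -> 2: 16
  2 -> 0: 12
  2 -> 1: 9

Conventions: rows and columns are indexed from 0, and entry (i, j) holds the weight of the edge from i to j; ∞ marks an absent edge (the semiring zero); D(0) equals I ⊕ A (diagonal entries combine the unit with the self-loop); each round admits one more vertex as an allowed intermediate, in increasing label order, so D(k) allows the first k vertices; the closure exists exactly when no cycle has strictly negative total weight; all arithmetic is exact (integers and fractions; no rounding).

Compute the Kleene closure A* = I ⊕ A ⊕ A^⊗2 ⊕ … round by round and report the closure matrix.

D(0):
  [0, ∞, 12]
  [∞, 0, 16]
  [12, 9, 0]
D(1):
  [0, ∞, 12]
  [∞, 0, 16]
  [12, 9, 0]
D(2):
  [0, ∞, 12]
  [∞, 0, 16]
  [12, 9, 0]
D(3):
  [0, 21, 12]
  [28, 0, 16]
  [12, 9, 0]
Answer: A* = [[0, 21, 12], [28, 0, 16], [12, 9, 0]]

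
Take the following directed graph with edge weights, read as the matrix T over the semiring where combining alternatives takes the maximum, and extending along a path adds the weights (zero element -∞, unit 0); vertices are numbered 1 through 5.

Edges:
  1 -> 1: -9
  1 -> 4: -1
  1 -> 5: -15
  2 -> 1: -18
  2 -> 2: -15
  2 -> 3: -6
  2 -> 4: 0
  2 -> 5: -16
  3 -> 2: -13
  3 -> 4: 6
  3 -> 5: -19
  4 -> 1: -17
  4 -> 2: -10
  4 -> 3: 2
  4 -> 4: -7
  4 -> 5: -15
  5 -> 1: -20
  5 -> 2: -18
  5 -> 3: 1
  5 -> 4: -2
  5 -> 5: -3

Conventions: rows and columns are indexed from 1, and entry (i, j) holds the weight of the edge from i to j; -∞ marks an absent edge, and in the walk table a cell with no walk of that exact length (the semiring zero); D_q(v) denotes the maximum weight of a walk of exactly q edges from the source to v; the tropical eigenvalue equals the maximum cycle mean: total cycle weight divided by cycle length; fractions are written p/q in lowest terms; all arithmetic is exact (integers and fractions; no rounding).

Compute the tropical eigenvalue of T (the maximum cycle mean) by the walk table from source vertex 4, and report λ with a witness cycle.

q=0: [-∞, -∞, -∞, 0, -∞]
q=1: [-17, -10, 2, -7, -15]
q=2: [-24, -11, -5, 8, -17]
q=3: [-9, -2, 10, 1, -7]
q=4: [-16, -3, 3, 16, -9]
q=5: [-1, 6, 18, 9, 1]
Optimal cycle mean attained by: cycle 3->4->3, total 6 + 2, length 2.
Answer: λ = 4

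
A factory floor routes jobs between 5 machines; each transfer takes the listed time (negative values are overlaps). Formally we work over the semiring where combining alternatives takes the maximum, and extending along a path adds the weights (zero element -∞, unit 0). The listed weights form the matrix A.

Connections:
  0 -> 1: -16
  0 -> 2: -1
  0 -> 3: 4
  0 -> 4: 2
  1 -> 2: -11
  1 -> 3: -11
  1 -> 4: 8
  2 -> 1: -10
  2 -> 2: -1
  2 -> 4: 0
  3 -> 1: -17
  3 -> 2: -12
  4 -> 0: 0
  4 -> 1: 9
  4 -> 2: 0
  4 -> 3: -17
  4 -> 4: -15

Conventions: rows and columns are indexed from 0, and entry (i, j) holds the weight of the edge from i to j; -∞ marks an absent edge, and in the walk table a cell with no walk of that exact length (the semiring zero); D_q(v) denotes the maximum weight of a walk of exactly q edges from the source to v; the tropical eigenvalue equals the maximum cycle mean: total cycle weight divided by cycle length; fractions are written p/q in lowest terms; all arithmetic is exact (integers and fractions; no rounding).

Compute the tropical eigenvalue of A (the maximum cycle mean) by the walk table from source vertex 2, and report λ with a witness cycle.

q=0: [-∞, -∞, 0, -∞, -∞]
q=1: [-∞, -10, -1, -∞, 0]
q=2: [0, 9, 0, -17, -1]
q=3: [-1, 8, -1, 4, 17]
q=4: [17, 26, 17, 3, 16]
q=5: [16, 25, 16, 21, 34]
Optimal cycle mean attained by: cycle 1->4->1, total 8 + 9, length 2.
Answer: λ = 17/2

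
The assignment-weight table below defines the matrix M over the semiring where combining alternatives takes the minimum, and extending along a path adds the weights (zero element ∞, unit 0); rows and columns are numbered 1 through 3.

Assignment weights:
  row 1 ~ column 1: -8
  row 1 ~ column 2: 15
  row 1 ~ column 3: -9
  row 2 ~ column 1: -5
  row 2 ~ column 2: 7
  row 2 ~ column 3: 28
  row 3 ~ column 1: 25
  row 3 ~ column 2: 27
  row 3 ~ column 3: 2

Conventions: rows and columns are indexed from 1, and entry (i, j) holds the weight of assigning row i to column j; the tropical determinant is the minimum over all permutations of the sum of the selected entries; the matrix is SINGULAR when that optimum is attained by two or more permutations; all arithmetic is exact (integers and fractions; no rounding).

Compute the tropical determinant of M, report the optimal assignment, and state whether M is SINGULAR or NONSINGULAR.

σ = (1, 2, 3): (-8) + 7 + 2 = 1
σ = (1, 3, 2): (-8) + 28 + 27 = 47
σ = (2, 1, 3): 15 + (-5) + 2 = 12
σ = (2, 3, 1): 15 + 28 + 25 = 68
σ = (3, 1, 2): (-9) + (-5) + 27 = 13
σ = (3, 2, 1): (-9) + 7 + 25 = 23
Optimal value attained by: σ = (1, 2, 3).
Answer: det⊕(M) = 1; verdict: NONSINGULAR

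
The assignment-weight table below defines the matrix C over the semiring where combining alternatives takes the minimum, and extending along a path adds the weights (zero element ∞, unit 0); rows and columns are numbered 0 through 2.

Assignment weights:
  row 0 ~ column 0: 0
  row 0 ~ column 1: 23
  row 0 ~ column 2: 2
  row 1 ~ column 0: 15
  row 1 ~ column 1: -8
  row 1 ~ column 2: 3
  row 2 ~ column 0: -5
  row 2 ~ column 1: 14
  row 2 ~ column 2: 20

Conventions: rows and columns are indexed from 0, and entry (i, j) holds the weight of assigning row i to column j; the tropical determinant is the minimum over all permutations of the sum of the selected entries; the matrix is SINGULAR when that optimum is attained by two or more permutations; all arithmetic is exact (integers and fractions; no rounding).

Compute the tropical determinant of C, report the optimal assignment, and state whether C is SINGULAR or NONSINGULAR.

σ = (0, 1, 2): 0 + (-8) + 20 = 12
σ = (0, 2, 1): 0 + 3 + 14 = 17
σ = (1, 0, 2): 23 + 15 + 20 = 58
σ = (1, 2, 0): 23 + 3 + (-5) = 21
σ = (2, 0, 1): 2 + 15 + 14 = 31
σ = (2, 1, 0): 2 + (-8) + (-5) = -11
Optimal value attained by: σ = (2, 1, 0).
Answer: det⊕(C) = -11; verdict: NONSINGULAR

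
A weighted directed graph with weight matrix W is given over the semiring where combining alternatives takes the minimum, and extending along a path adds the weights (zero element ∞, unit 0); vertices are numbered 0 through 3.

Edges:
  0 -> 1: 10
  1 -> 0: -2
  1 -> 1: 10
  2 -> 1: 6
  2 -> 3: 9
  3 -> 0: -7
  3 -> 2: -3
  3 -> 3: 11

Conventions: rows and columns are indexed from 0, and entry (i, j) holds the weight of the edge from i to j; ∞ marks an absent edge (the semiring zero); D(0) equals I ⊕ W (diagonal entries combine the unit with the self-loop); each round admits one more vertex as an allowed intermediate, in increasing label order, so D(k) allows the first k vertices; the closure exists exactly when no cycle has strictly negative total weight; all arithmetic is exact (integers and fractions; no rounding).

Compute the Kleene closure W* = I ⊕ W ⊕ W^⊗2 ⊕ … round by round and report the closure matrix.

D(0):
  [0, 10, ∞, ∞]
  [-2, 0, ∞, ∞]
  [∞, 6, 0, 9]
  [-7, ∞, -3, 0]
D(1):
  [0, 10, ∞, ∞]
  [-2, 0, ∞, ∞]
  [∞, 6, 0, 9]
  [-7, 3, -3, 0]
D(2):
  [0, 10, ∞, ∞]
  [-2, 0, ∞, ∞]
  [4, 6, 0, 9]
  [-7, 3, -3, 0]
D(3):
  [0, 10, ∞, ∞]
  [-2, 0, ∞, ∞]
  [4, 6, 0, 9]
  [-7, 3, -3, 0]
D(4):
  [0, 10, ∞, ∞]
  [-2, 0, ∞, ∞]
  [2, 6, 0, 9]
  [-7, 3, -3, 0]
Answer: W* = [[0, 10, ∞, ∞], [-2, 0, ∞, ∞], [2, 6, 0, 9], [-7, 3, -3, 0]]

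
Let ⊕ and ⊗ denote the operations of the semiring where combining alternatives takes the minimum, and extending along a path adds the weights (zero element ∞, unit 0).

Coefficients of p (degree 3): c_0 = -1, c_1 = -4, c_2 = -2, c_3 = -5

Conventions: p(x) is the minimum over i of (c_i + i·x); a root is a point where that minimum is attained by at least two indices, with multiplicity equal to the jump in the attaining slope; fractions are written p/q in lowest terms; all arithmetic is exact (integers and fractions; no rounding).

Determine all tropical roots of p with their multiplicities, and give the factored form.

hull edge (i=0, c=-1) to (i=1, c=-4): slope -3, span 1
hull edge (i=1, c=-4) to (i=3, c=-5): slope -1/2, span 2
Factored form: p(x) = -5 ⊗ (x ⊕ 1/2) ⊗ (x ⊕ 1/2) ⊗ (x ⊕ 3)
Answer: roots = 1/2 (mult 2), 3 (mult 1)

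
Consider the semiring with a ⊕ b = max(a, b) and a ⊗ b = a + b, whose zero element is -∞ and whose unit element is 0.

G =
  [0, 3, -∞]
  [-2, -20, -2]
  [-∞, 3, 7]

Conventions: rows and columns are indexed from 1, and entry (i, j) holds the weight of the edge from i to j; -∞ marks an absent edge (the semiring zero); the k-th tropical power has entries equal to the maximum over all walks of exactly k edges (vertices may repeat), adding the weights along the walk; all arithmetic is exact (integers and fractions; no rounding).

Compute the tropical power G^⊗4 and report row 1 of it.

G^⊗2:
  [1, 3, 1]
  [-2, 1, 5]
  [1, 10, 14]
G^⊗3:
  [1, 4, 8]
  [-1, 8, 12]
  [8, 17, 21]
G^⊗4:
  [2, 11, 15]
  [6, 15, 19]
  [15, 24, 28]
Answer: row 1 of G^⊗4 = [2, 11, 15]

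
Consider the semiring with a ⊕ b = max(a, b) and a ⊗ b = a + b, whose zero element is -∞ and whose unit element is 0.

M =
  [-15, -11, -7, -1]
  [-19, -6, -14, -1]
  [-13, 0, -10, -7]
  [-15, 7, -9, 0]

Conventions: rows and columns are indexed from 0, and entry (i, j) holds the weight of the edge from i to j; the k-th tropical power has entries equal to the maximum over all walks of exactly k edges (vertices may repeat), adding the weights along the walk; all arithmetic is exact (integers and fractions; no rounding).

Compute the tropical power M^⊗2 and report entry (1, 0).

M^⊗2:
  [-16, 6, -10, -1]
  [-16, 6, -10, -1]
  [-19, 0, -14, -1]
  [-12, 7, -7, 6]
Key observation: the optimum is the walk 1->3->0, with weight (-1) + (-15) = -16.
Optimal value attained by: walk 1->3->0.
Answer: (M^⊗2)[1][0] = -16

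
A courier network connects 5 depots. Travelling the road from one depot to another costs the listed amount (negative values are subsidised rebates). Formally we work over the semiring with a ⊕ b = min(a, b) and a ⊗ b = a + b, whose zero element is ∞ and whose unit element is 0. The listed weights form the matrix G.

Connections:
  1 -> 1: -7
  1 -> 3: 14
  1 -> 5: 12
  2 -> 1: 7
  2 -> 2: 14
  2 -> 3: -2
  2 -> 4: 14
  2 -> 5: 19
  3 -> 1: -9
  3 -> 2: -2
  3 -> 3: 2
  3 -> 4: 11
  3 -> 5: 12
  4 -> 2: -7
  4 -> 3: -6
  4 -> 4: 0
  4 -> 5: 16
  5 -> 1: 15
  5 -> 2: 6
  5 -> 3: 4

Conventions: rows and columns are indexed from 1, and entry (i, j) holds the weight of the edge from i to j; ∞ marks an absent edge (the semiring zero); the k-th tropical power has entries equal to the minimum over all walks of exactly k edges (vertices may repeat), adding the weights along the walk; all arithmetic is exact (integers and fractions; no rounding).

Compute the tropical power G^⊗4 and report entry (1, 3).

G^⊗2:
  [-14, 12, 7, 25, 5]
  [-11, -4, 0, 9, 10]
  [-16, 0, -4, 11, 3]
  [-15, -8, -9, 0, 6]
  [-5, 2, 4, 15, 16]
G^⊗3:
  [-21, 5, 0, 18, -2]
  [-18, -2, -6, 9, 1]
  [-23, -6, -2, 7, -4]
  [-22, -11, -10, 0, -3]
  [-12, 2, 0, 15, 7]
G^⊗4:
  [-28, -2, -7, 11, -9]
  [-25, -8, -4, 5, -6]
  [-30, -4, -9, 7, -11]
  [-29, -12, -13, 0, -10]
  [-19, -2, 0, 11, 0]
Key observation: the optimum is the walk 1->1->1->1->3, with weight (-7) + (-7) + (-7) + 14 = -7.
Optimal value attained by: walk 1->1->1->1->3.
Answer: (G^⊗4)[1][3] = -7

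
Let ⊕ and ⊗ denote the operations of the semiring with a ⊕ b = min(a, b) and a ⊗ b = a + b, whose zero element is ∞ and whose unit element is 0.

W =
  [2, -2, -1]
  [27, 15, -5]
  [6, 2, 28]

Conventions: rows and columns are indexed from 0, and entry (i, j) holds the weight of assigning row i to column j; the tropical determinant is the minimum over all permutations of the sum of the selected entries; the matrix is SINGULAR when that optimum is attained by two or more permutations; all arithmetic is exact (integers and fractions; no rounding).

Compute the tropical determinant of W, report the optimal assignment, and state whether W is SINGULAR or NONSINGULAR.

σ = (0, 1, 2): 2 + 15 + 28 = 45
σ = (0, 2, 1): 2 + (-5) + 2 = -1
σ = (1, 0, 2): (-2) + 27 + 28 = 53
σ = (1, 2, 0): (-2) + (-5) + 6 = -1
σ = (2, 0, 1): (-1) + 27 + 2 = 28
σ = (2, 1, 0): (-1) + 15 + 6 = 20
Optimal value attained by: σ = (0, 2, 1).
Answer: det⊕(W) = -1; verdict: SINGULAR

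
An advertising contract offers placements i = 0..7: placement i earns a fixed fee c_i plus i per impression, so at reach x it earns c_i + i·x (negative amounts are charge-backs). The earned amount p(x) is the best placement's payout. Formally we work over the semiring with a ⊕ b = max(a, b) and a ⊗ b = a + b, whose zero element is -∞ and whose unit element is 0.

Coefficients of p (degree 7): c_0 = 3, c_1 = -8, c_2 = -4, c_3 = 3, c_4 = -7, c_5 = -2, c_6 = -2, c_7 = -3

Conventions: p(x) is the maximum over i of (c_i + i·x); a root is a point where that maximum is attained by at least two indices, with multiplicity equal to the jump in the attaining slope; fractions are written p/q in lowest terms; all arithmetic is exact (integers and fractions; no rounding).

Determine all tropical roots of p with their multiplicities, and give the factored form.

hull edge (i=0, c=3) to (i=3, c=3): slope 0, span 3
hull edge (i=3, c=3) to (i=7, c=-3): slope -3/2, span 4
Factored form: p(x) = -3 ⊗ (x ⊕ 0) ⊗ (x ⊕ 0) ⊗ (x ⊕ 0) ⊗ (x ⊕ 3/2) ⊗ (x ⊕ 3/2) ⊗ (x ⊕ 3/2) ⊗ (x ⊕ 3/2)
Answer: roots = 0 (mult 3), 3/2 (mult 4)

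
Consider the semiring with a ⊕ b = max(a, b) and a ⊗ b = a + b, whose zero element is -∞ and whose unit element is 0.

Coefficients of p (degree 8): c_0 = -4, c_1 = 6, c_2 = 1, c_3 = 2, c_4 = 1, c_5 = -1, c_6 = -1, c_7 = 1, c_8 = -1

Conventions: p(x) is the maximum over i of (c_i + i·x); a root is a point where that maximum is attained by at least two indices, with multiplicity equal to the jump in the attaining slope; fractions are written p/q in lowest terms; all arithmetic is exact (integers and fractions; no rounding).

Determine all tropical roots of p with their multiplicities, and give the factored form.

hull edge (i=0, c=-4) to (i=1, c=6): slope 10, span 1
hull edge (i=1, c=6) to (i=7, c=1): slope -5/6, span 6
hull edge (i=7, c=1) to (i=8, c=-1): slope -2, span 1
Factored form: p(x) = -1 ⊗ (x ⊕ (-10)) ⊗ (x ⊕ 5/6) ⊗ (x ⊕ 5/6) ⊗ (x ⊕ 5/6) ⊗ (x ⊕ 5/6) ⊗ (x ⊕ 5/6) ⊗ (x ⊕ 5/6) ⊗ (x ⊕ 2)
Answer: roots = -10 (mult 1), 5/6 (mult 6), 2 (mult 1)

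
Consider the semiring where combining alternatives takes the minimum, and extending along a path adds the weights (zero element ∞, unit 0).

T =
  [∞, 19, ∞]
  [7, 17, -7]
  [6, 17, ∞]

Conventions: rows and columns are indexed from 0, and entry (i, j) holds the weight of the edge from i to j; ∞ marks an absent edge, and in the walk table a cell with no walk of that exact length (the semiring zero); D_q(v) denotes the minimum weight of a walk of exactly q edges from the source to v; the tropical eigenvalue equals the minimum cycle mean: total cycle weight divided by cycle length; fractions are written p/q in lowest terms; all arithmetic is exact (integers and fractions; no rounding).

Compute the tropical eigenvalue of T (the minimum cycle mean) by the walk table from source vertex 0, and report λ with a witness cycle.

q=0: [0, ∞, ∞]
q=1: [∞, 19, ∞]
q=2: [26, 36, 12]
q=3: [18, 29, 29]
Optimal cycle mean attained by: cycle 1->2->1, total (-7) + 17, length 2.
Answer: λ = 5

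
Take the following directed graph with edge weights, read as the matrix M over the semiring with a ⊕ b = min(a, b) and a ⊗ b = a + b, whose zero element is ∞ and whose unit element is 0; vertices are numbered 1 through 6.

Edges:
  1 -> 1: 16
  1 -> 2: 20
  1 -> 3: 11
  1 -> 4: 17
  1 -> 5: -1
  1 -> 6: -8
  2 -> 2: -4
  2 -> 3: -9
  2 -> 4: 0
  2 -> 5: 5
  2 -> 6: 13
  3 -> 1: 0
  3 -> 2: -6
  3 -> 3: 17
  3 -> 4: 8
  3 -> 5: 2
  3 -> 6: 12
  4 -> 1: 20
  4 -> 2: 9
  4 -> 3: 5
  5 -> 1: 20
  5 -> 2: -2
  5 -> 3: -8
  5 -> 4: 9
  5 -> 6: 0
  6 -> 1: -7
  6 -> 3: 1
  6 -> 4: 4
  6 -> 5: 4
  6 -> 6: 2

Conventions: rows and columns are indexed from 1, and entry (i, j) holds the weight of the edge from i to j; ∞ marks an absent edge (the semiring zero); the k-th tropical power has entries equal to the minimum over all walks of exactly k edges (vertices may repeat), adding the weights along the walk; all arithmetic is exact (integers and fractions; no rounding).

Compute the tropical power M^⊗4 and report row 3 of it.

M^⊗2:
  [-15, -3, -9, -4, -4, -6]
  [-9, -15, -13, -4, -7, 3]
  [5, -10, -15, -6, -1, -8]
  [5, -1, 0, 9, 7, 12]
  [-8, -14, -11, -2, -6, 2]
  [-5, -5, -4, 6, -8, -15]
M^⊗3:
  [-13, -15, -12, -3, -16, -23]
  [-13, -19, -24, -15, -11, -17]
  [-15, -21, -19, -10, -13, -6]
  [0, -6, -10, -1, 2, -3]
  [-11, -18, -23, -14, -9, -16]
  [-22, -10, -16, -11, -11, -13]
M^⊗4:
  [-30, -19, -24, -19, -19, -21]
  [-24, -30, -28, -19, -22, -21]
  [-19, -25, -30, -21, -17, -23]
  [-10, -16, -15, -6, -8, -8]
  [-23, -29, -27, -18, -21, -19]
  [-20, -22, -19, -10, -23, -30]
Answer: row 3 of M^⊗4 = [-19, -25, -30, -21, -17, -23]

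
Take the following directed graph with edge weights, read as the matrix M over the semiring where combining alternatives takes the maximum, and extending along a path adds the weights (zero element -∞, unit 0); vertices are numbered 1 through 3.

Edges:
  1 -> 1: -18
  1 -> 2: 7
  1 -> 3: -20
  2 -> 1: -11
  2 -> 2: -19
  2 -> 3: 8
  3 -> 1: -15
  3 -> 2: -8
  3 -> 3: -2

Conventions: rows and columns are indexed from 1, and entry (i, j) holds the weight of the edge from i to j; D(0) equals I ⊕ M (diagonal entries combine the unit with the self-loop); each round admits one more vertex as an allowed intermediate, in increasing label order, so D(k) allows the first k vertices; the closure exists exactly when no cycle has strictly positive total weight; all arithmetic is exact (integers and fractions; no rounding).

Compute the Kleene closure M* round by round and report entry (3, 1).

D(0):
  [0, 7, -20]
  [-11, 0, 8]
  [-15, -8, 0]
D(1):
  [0, 7, -20]
  [-11, 0, 8]
  [-15, -8, 0]
D(2):
  [0, 7, 15]
  [-11, 0, 8]
  [-15, -8, 0]
D(3):
  [0, 7, 15]
  [-7, 0, 8]
  [-15, -8, 0]
Answer: M*[3][1] = -15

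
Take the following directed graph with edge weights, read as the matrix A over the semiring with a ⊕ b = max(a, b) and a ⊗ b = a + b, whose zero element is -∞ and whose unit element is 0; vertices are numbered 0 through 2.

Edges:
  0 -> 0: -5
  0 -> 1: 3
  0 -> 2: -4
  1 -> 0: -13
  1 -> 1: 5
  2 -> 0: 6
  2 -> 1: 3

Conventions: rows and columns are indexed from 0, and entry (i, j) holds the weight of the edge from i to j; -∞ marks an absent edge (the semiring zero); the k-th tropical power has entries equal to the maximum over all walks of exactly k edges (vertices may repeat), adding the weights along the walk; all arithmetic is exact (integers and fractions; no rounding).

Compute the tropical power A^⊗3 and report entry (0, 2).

A^⊗2:
  [2, 8, -9]
  [-8, 10, -17]
  [1, 9, 2]
A^⊗3:
  [-3, 13, -2]
  [-3, 15, -12]
  [8, 14, -3]
Key observation: the optimum is the walk 0->2->0->2, with weight (-4) + 6 + (-4) = -2.
Optimal value attained by: walk 0->2->0->2.
Answer: (A^⊗3)[0][2] = -2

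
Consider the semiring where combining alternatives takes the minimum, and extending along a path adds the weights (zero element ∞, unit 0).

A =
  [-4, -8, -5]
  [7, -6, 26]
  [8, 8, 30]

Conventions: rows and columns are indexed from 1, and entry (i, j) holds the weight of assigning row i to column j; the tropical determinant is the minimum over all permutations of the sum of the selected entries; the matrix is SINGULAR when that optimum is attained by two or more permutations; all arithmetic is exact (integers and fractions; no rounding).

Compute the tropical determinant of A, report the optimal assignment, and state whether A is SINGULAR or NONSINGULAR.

σ = (1, 2, 3): (-4) + (-6) + 30 = 20
σ = (1, 3, 2): (-4) + 26 + 8 = 30
σ = (2, 1, 3): (-8) + 7 + 30 = 29
σ = (2, 3, 1): (-8) + 26 + 8 = 26
σ = (3, 1, 2): (-5) + 7 + 8 = 10
σ = (3, 2, 1): (-5) + (-6) + 8 = -3
Optimal value attained by: σ = (3, 2, 1).
Answer: det⊕(A) = -3; verdict: NONSINGULAR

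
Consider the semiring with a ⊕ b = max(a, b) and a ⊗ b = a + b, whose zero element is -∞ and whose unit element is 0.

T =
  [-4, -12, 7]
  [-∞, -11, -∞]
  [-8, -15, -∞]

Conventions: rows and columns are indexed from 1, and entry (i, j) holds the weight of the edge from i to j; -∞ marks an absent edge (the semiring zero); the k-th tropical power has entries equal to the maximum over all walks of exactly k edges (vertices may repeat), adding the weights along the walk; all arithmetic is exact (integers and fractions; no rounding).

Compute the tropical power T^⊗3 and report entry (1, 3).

T^⊗2:
  [-1, -8, 3]
  [-∞, -22, -∞]
  [-12, -20, -1]
T^⊗3:
  [-5, -12, 6]
  [-∞, -33, -∞]
  [-9, -16, -5]
Key observation: the optimum is the walk 1->3->1->3, with weight 7 + (-8) + 7 = 6.
Optimal value attained by: walk 1->3->1->3.
Answer: (T^⊗3)[1][3] = 6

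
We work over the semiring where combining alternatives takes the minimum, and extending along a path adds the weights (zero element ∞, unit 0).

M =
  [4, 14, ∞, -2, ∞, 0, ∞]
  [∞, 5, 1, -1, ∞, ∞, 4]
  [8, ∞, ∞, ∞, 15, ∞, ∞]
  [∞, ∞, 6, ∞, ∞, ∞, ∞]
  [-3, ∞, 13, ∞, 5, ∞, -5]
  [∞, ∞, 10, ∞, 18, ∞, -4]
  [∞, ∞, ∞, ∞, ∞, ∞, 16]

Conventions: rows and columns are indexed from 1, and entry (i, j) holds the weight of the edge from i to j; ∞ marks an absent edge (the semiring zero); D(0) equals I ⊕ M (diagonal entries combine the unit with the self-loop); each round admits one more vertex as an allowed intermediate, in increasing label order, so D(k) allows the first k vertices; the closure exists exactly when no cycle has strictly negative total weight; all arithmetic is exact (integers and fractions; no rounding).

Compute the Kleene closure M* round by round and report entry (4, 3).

D(0):
  [0, 14, ∞, -2, ∞, 0, ∞]
  [∞, 0, 1, -1, ∞, ∞, 4]
  [8, ∞, 0, ∞, 15, ∞, ∞]
  [∞, ∞, 6, 0, ∞, ∞, ∞]
  [-3, ∞, 13, ∞, 0, ∞, -5]
  [∞, ∞, 10, ∞, 18, 0, -4]
  [∞, ∞, ∞, ∞, ∞, ∞, 0]
D(1):
  [0, 14, ∞, -2, ∞, 0, ∞]
  [∞, 0, 1, -1, ∞, ∞, 4]
  [8, 22, 0, 6, 15, 8, ∞]
  [∞, ∞, 6, 0, ∞, ∞, ∞]
  [-3, 11, 13, -5, 0, -3, -5]
  [∞, ∞, 10, ∞, 18, 0, -4]
  [∞, ∞, ∞, ∞, ∞, ∞, 0]
D(2):
  [0, 14, 15, -2, ∞, 0, 18]
  [∞, 0, 1, -1, ∞, ∞, 4]
  [8, 22, 0, 6, 15, 8, 26]
  [∞, ∞, 6, 0, ∞, ∞, ∞]
  [-3, 11, 12, -5, 0, -3, -5]
  [∞, ∞, 10, ∞, 18, 0, -4]
  [∞, ∞, ∞, ∞, ∞, ∞, 0]
D(3):
  [0, 14, 15, -2, 30, 0, 18]
  [9, 0, 1, -1, 16, 9, 4]
  [8, 22, 0, 6, 15, 8, 26]
  [14, 28, 6, 0, 21, 14, 32]
  [-3, 11, 12, -5, 0, -3, -5]
  [18, 32, 10, 16, 18, 0, -4]
  [∞, ∞, ∞, ∞, ∞, ∞, 0]
D(4):
  [0, 14, 4, -2, 19, 0, 18]
  [9, 0, 1, -1, 16, 9, 4]
  [8, 22, 0, 6, 15, 8, 26]
  [14, 28, 6, 0, 21, 14, 32]
  [-3, 11, 1, -5, 0, -3, -5]
  [18, 32, 10, 16, 18, 0, -4]
  [∞, ∞, ∞, ∞, ∞, ∞, 0]
D(5):
  [0, 14, 4, -2, 19, 0, 14]
  [9, 0, 1, -1, 16, 9, 4]
  [8, 22, 0, 6, 15, 8, 10]
  [14, 28, 6, 0, 21, 14, 16]
  [-3, 11, 1, -5, 0, -3, -5]
  [15, 29, 10, 13, 18, 0, -4]
  [∞, ∞, ∞, ∞, ∞, ∞, 0]
D(6):
  [0, 14, 4, -2, 18, 0, -4]
  [9, 0, 1, -1, 16, 9, 4]
  [8, 22, 0, 6, 15, 8, 4]
  [14, 28, 6, 0, 21, 14, 10]
  [-3, 11, 1, -5, 0, -3, -7]
  [15, 29, 10, 13, 18, 0, -4]
  [∞, ∞, ∞, ∞, ∞, ∞, 0]
D(7):
  [0, 14, 4, -2, 18, 0, -4]
  [9, 0, 1, -1, 16, 9, 4]
  [8, 22, 0, 6, 15, 8, 4]
  [14, 28, 6, 0, 21, 14, 10]
  [-3, 11, 1, -5, 0, -3, -7]
  [15, 29, 10, 13, 18, 0, -4]
  [∞, ∞, ∞, ∞, ∞, ∞, 0]
Answer: M*[4][3] = 6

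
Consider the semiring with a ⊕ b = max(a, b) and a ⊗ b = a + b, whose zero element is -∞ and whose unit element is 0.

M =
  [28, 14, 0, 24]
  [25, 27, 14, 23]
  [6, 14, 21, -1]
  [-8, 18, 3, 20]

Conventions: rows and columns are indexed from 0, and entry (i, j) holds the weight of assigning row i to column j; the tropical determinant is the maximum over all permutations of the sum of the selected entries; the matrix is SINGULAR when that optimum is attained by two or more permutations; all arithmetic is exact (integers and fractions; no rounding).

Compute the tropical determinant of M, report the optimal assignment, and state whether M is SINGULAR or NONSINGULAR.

σ = (0, 1, 2, 3): 28 + 27 + 21 + 20 = 96
σ = (0, 1, 3, 2): 28 + 27 + (-1) + 3 = 57
σ = (0, 2, 1, 3): 28 + 14 + 14 + 20 = 76
σ = (0, 2, 3, 1): 28 + 14 + (-1) + 18 = 59
σ = (0, 3, 1, 2): 28 + 23 + 14 + 3 = 68
σ = (0, 3, 2, 1): 28 + 23 + 21 + 18 = 90
σ = (1, 0, 2, 3): 14 + 25 + 21 + 20 = 80
σ = (1, 0, 3, 2): 14 + 25 + (-1) + 3 = 41
σ = (1, 2, 0, 3): 14 + 14 + 6 + 20 = 54
σ = (1, 2, 3, 0): 14 + 14 + (-1) + (-8) = 19
σ = (1, 3, 0, 2): 14 + 23 + 6 + 3 = 46
σ = (1, 3, 2, 0): 14 + 23 + 21 + (-8) = 50
σ = (2, 0, 1, 3): 0 + 25 + 14 + 20 = 59
σ = (2, 0, 3, 1): 0 + 25 + (-1) + 18 = 42
σ = (2, 1, 0, 3): 0 + 27 + 6 + 20 = 53
σ = (2, 1, 3, 0): 0 + 27 + (-1) + (-8) = 18
σ = (2, 3, 0, 1): 0 + 23 + 6 + 18 = 47
σ = (2, 3, 1, 0): 0 + 23 + 14 + (-8) = 29
σ = (3, 0, 1, 2): 24 + 25 + 14 + 3 = 66
σ = (3, 0, 2, 1): 24 + 25 + 21 + 18 = 88
σ = (3, 1, 0, 2): 24 + 27 + 6 + 3 = 60
σ = (3, 1, 2, 0): 24 + 27 + 21 + (-8) = 64
σ = (3, 2, 0, 1): 24 + 14 + 6 + 18 = 62
σ = (3, 2, 1, 0): 24 + 14 + 14 + (-8) = 44
Optimal value attained by: σ = (0, 1, 2, 3).
Answer: det⊕(M) = 96; verdict: NONSINGULAR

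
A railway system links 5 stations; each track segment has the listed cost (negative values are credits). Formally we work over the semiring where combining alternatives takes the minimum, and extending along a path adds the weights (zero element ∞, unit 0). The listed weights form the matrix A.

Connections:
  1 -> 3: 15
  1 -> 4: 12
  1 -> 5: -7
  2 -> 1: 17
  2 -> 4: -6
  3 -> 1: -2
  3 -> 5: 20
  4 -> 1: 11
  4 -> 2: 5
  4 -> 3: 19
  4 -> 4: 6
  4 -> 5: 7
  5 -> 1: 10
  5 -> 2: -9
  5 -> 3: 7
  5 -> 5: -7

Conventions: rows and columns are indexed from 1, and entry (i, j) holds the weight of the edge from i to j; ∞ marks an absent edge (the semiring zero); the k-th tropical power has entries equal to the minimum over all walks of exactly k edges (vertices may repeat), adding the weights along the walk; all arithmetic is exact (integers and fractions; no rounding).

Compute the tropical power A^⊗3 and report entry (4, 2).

A^⊗2:
  [3, -16, 0, 18, -14]
  [5, -1, 13, 0, 1]
  [30, 11, 13, 10, -9]
  [17, -2, 14, -1, 0]
  [3, -16, 0, -15, -14]
A^⊗3:
  [-4, -23, -7, -22, -21]
  [11, -8, 8, -7, -6]
  [1, -18, -2, 5, -16]
  [10, -9, 7, -8, -7]
  [-4, -23, -7, -22, -21]
Key observation: the optimum is the walk 4->5->5->2, with weight 7 + (-7) + (-9) = -9.
Optimal value attained by: walk 4->5->5->2.
Answer: (A^⊗3)[4][2] = -9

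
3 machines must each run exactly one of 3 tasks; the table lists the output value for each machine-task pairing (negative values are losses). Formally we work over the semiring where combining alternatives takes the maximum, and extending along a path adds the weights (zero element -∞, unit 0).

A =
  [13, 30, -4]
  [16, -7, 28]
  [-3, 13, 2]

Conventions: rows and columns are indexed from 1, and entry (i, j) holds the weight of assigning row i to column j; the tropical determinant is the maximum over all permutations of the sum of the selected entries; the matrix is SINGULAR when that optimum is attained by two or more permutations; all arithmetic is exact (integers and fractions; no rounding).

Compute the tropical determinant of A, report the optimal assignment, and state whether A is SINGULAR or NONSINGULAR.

σ = (1, 2, 3): 13 + (-7) + 2 = 8
σ = (1, 3, 2): 13 + 28 + 13 = 54
σ = (2, 1, 3): 30 + 16 + 2 = 48
σ = (2, 3, 1): 30 + 28 + (-3) = 55
σ = (3, 1, 2): (-4) + 16 + 13 = 25
σ = (3, 2, 1): (-4) + (-7) + (-3) = -14
Optimal value attained by: σ = (2, 3, 1).
Answer: det⊕(A) = 55; verdict: NONSINGULAR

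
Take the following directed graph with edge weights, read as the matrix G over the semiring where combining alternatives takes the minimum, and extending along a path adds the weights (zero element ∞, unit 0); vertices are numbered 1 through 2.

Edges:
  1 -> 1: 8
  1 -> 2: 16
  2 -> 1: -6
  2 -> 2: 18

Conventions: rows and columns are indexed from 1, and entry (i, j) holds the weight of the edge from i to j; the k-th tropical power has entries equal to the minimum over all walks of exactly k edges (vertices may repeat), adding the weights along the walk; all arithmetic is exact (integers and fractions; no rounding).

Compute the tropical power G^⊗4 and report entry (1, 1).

G^⊗2:
  [10, 24]
  [2, 10]
G^⊗3:
  [18, 26]
  [4, 18]
G^⊗4:
  [20, 34]
  [12, 20]
Key observation: the optimum is the walk 1->2->1->2->1, with weight 16 + (-6) + 16 + (-6) = 20.
Optimal value attained by: walk 1->2->1->2->1.
Answer: (G^⊗4)[1][1] = 20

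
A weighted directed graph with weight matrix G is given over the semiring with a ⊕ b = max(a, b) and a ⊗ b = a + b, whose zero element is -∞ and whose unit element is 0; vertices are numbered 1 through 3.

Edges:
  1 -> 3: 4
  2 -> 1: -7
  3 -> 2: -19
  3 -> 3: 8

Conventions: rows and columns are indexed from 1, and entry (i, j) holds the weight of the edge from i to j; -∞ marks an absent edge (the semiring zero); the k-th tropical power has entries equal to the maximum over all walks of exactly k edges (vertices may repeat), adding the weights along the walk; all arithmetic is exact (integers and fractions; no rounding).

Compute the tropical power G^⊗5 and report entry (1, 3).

G^⊗2:
  [-∞, -15, 12]
  [-∞, -∞, -3]
  [-26, -11, 16]
G^⊗3:
  [-22, -7, 20]
  [-∞, -22, 5]
  [-18, -3, 24]
G^⊗4:
  [-14, 1, 28]
  [-29, -14, 13]
  [-10, 5, 32]
G^⊗5:
  [-6, 9, 36]
  [-21, -6, 21]
  [-2, 13, 40]
Key observation: the optimum is the walk 1->3->3->3->3->3, with weight 4 + 8 + 8 + 8 + 8 = 36.
Optimal value attained by: walk 1->3->3->3->3->3.
Answer: (G^⊗5)[1][3] = 36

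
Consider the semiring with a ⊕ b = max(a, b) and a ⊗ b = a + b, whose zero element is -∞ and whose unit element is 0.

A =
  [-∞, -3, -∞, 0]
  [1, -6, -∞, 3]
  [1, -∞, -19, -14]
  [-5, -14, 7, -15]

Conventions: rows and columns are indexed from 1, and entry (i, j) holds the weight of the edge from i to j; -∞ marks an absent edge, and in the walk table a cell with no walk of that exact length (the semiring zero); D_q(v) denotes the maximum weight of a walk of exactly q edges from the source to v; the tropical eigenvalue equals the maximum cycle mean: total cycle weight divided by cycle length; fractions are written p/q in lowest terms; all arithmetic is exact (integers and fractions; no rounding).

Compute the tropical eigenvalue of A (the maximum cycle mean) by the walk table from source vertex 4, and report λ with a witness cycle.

q=0: [-∞, -∞, -∞, 0]
q=1: [-5, -14, 7, -15]
q=2: [8, -8, -8, -5]
q=3: [-7, 5, 2, 8]
q=4: [6, -1, 15, 8]
Optimal cycle mean attained by: cycle 1->4->3->1, total 0 + 7 + 1, length 3.
Answer: λ = 8/3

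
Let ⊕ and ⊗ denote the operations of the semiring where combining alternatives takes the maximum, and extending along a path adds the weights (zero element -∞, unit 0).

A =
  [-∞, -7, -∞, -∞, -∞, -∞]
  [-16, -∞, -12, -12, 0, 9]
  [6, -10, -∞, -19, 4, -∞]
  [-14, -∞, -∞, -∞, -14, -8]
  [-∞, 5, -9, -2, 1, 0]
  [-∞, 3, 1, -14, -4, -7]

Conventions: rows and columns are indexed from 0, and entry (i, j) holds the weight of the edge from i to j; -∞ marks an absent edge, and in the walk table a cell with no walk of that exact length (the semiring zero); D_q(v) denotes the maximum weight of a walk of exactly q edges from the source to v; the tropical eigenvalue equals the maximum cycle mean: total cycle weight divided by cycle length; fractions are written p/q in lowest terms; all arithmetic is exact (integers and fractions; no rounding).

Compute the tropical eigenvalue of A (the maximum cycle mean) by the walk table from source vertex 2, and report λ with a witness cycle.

q=0: [-∞, -∞, 0, -∞, -∞, -∞]
q=1: [6, -10, -∞, -19, 4, -∞]
q=2: [-26, 9, -5, 2, 5, 4]
q=3: [1, 10, 5, 3, 9, 18]
q=4: [11, 21, 19, 7, 14, 19]
q=5: [25, 22, 20, 12, 23, 30]
q=6: [26, 33, 31, 21, 26, 31]
Optimal cycle mean attained by: cycle 1->5->1, total 9 + 3, length 2.
Answer: λ = 6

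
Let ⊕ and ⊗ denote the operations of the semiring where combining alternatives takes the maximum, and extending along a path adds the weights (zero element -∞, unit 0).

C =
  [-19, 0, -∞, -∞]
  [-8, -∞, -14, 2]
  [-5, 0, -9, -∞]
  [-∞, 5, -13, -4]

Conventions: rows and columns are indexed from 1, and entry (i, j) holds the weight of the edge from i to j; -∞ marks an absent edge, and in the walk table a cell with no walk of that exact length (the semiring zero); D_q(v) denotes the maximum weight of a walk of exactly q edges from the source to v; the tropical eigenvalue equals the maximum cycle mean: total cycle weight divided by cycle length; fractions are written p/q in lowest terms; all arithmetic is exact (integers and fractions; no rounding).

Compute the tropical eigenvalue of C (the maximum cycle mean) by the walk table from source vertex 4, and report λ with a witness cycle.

q=0: [-∞, -∞, -∞, 0]
q=1: [-∞, 5, -13, -4]
q=2: [-3, 1, -9, 7]
q=3: [-7, 12, -6, 3]
q=4: [4, 8, -2, 14]
Optimal cycle mean attained by: cycle 2->4->2, total 2 + 5, length 2.
Answer: λ = 7/2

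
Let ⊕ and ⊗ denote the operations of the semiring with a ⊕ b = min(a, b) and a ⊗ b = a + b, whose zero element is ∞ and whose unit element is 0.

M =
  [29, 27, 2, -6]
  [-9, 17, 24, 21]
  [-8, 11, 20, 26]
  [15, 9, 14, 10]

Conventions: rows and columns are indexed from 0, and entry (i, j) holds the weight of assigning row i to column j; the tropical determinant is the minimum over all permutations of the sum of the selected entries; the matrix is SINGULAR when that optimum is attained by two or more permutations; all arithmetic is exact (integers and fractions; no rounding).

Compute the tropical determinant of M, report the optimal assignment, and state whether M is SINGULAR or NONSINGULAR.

σ = (0, 1, 2, 3): 29 + 17 + 20 + 10 = 76
σ = (0, 1, 3, 2): 29 + 17 + 26 + 14 = 86
σ = (0, 2, 1, 3): 29 + 24 + 11 + 10 = 74
σ = (0, 2, 3, 1): 29 + 24 + 26 + 9 = 88
σ = (0, 3, 1, 2): 29 + 21 + 11 + 14 = 75
σ = (0, 3, 2, 1): 29 + 21 + 20 + 9 = 79
σ = (1, 0, 2, 3): 27 + (-9) + 20 + 10 = 48
σ = (1, 0, 3, 2): 27 + (-9) + 26 + 14 = 58
σ = (1, 2, 0, 3): 27 + 24 + (-8) + 10 = 53
σ = (1, 2, 3, 0): 27 + 24 + 26 + 15 = 92
σ = (1, 3, 0, 2): 27 + 21 + (-8) + 14 = 54
σ = (1, 3, 2, 0): 27 + 21 + 20 + 15 = 83
σ = (2, 0, 1, 3): 2 + (-9) + 11 + 10 = 14
σ = (2, 0, 3, 1): 2 + (-9) + 26 + 9 = 28
σ = (2, 1, 0, 3): 2 + 17 + (-8) + 10 = 21
σ = (2, 1, 3, 0): 2 + 17 + 26 + 15 = 60
σ = (2, 3, 0, 1): 2 + 21 + (-8) + 9 = 24
σ = (2, 3, 1, 0): 2 + 21 + 11 + 15 = 49
σ = (3, 0, 1, 2): (-6) + (-9) + 11 + 14 = 10
σ = (3, 0, 2, 1): (-6) + (-9) + 20 + 9 = 14
σ = (3, 1, 0, 2): (-6) + 17 + (-8) + 14 = 17
σ = (3, 1, 2, 0): (-6) + 17 + 20 + 15 = 46
σ = (3, 2, 0, 1): (-6) + 24 + (-8) + 9 = 19
σ = (3, 2, 1, 0): (-6) + 24 + 11 + 15 = 44
Optimal value attained by: σ = (3, 0, 1, 2).
Answer: det⊕(M) = 10; verdict: NONSINGULAR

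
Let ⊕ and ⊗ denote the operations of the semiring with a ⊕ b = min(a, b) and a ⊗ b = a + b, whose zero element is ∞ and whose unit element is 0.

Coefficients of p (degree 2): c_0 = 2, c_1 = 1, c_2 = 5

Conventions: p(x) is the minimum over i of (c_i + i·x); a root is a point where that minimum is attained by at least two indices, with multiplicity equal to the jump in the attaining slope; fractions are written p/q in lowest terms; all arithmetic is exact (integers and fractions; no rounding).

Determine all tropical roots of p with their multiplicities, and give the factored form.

hull edge (i=0, c=2) to (i=1, c=1): slope -1, span 1
hull edge (i=1, c=1) to (i=2, c=5): slope 4, span 1
Factored form: p(x) = 5 ⊗ (x ⊕ (-4)) ⊗ (x ⊕ 1)
Answer: roots = -4 (mult 1), 1 (mult 1)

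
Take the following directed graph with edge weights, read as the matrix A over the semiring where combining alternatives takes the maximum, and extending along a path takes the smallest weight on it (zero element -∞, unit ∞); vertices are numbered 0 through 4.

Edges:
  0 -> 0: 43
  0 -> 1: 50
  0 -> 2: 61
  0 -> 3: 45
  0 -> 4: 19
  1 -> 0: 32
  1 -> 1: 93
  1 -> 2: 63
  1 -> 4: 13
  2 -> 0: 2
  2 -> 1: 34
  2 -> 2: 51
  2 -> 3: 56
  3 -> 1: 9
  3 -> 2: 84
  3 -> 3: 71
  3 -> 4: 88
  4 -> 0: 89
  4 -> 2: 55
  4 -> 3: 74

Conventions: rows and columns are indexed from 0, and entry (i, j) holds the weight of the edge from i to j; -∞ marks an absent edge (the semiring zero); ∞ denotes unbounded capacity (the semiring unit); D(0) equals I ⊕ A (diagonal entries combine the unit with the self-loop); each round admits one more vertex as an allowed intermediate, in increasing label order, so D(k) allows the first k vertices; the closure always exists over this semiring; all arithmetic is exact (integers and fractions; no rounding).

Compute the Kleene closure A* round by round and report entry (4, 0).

D(0):
  [∞, 50, 61, 45, 19]
  [32, ∞, 63, -∞, 13]
  [2, 34, ∞, 56, -∞]
  [-∞, 9, 84, ∞, 88]
  [89, -∞, 55, 74, ∞]
D(1):
  [∞, 50, 61, 45, 19]
  [32, ∞, 63, 32, 19]
  [2, 34, ∞, 56, 2]
  [-∞, 9, 84, ∞, 88]
  [89, 50, 61, 74, ∞]
D(2):
  [∞, 50, 61, 45, 19]
  [32, ∞, 63, 32, 19]
  [32, 34, ∞, 56, 19]
  [9, 9, 84, ∞, 88]
  [89, 50, 61, 74, ∞]
D(3):
  [∞, 50, 61, 56, 19]
  [32, ∞, 63, 56, 19]
  [32, 34, ∞, 56, 19]
  [32, 34, 84, ∞, 88]
  [89, 50, 61, 74, ∞]
D(4):
  [∞, 50, 61, 56, 56]
  [32, ∞, 63, 56, 56]
  [32, 34, ∞, 56, 56]
  [32, 34, 84, ∞, 88]
  [89, 50, 74, 74, ∞]
D(5):
  [∞, 50, 61, 56, 56]
  [56, ∞, 63, 56, 56]
  [56, 50, ∞, 56, 56]
  [88, 50, 84, ∞, 88]
  [89, 50, 74, 74, ∞]
Answer: A*[4][0] = 89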